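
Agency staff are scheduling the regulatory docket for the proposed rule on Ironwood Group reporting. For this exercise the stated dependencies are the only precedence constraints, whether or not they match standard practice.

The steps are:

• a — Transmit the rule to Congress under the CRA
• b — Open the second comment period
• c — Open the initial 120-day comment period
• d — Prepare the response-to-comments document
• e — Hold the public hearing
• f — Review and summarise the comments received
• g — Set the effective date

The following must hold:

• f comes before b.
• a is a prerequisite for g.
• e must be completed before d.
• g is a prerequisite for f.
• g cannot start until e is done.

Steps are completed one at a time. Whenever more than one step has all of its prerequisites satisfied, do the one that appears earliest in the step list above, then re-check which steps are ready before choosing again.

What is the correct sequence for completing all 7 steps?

a, c and e have no prerequisites; a is listed earlier, so a is first.
c and e are both available; c is listed earlier → c.
e is the only step now ready → e.
Ready: d and g. d is listed earlier → d.
Next only g has its prerequisites met → g.
f is the only step now ready → f.
That leaves b as the only ready step → b.

a, c, e, d, g, f, b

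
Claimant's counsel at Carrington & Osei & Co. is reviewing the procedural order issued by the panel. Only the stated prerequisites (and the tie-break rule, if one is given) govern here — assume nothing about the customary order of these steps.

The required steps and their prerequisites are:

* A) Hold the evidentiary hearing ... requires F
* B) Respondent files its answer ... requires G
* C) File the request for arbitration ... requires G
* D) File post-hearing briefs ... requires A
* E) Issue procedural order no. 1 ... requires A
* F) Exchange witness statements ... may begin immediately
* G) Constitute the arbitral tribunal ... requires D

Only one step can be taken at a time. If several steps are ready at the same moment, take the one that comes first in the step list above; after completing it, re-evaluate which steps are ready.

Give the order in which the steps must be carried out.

F, A, D, E, G, B, C

Only F has no prerequisites, so it is first.
A needed F, now all done → A.
Ready: D and E. D is listed earlier → D.
Now E and G have their prerequisites met. E is listed earlier, so E next.
G is the only step now ready → G.
B and C are both available; B is listed earlier → B.
C is the only step now ready → C.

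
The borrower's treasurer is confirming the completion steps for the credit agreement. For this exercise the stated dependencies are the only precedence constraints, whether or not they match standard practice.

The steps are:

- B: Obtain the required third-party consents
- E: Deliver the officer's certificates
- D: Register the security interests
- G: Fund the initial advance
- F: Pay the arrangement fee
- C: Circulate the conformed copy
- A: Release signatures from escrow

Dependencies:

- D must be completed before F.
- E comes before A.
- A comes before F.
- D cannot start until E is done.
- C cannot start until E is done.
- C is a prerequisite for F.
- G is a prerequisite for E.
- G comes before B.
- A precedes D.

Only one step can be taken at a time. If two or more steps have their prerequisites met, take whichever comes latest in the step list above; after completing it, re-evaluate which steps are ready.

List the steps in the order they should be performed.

G, E, A, C, D, F, B

Only G has no prerequisites, so it is first.
Now E and B have their prerequisites met. E is listed later, so E next.
A, C and B are all available; A is listed later → A.
D now also ready, so the ready set is {C, D, B}; C is listed later → C.
Now D and B have their prerequisites met. D is listed later, so D next.
F and B are both available; F is listed later → F.
That leaves B as the only ready step → B.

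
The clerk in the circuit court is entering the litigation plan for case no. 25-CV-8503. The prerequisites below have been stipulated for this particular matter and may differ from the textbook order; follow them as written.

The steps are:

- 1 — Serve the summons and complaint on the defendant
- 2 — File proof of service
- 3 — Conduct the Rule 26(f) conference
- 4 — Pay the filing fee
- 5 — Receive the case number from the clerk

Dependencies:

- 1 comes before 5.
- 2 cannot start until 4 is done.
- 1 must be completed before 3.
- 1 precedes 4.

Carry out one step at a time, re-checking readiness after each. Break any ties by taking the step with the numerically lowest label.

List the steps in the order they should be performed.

1 is the only step with nothing outstanding, so it goes first.
Ready: 3, 4 and 5. 3 has the earlier label → 3.
Now 4 and 5 have their prerequisites met. 4 has the earlier label, so 4 next.
2 now also ready, so the ready set is {2, 5}; 2 has the earlier label → 2.
5 is the only step now ready → 5.

1, 3, 4, 2, 5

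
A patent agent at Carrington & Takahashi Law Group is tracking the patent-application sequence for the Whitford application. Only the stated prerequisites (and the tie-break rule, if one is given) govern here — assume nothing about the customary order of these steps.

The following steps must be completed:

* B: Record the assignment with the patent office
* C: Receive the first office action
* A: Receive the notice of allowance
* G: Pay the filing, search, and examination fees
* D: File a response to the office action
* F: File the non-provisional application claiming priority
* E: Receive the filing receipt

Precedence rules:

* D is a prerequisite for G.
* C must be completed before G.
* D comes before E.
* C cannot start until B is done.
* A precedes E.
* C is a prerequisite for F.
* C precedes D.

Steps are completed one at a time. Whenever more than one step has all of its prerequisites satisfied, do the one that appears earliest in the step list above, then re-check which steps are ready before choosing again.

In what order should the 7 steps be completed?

B, C, A, D, G, F, E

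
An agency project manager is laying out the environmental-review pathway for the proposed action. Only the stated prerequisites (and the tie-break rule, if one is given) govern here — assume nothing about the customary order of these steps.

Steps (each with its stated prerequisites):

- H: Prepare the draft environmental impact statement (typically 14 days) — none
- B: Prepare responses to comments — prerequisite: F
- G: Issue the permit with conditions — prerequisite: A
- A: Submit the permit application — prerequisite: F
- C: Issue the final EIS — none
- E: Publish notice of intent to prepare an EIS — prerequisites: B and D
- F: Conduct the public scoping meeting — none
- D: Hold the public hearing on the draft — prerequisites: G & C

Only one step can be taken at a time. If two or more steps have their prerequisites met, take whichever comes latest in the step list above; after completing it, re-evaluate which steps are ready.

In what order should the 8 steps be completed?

F, C, A, G, D, B, E, H

F, C and H have no prerequisites; F is listed later, so F is first.
A and B now also ready, so the ready set is {C, A, B, H}; C is listed later → C.
Now A, B and H have their prerequisites met. A is listed later, so A next.
Ready: G, B and H. G is listed later → G.
Now D, B and H have their prerequisites met. D is listed later, so D next.
Ready: B and H. B is listed later → B.
Now E and H have their prerequisites met. E is listed later, so E next.
H is the only step now ready → H.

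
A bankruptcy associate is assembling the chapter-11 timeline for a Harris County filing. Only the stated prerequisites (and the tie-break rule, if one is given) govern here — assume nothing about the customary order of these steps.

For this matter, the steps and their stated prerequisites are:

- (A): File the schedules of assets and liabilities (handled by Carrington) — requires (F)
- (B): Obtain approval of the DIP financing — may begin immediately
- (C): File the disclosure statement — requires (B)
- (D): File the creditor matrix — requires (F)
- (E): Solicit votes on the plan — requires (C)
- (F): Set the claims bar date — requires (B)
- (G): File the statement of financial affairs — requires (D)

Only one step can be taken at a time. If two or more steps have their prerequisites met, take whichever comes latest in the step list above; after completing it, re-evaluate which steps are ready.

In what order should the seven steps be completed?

Only (B) has no prerequisites, so it is first.
Ready: (F) and (C). (F) is listed later → (F).
(D), (C) and (A) are all available; (D) is listed later → (D).
(G), (C) and (A) are all available; (G) is listed later → (G).
Now (C) and (A) have their prerequisites met. (C) is listed later, so (C) next.
(E) and (A) are both available; (E) is listed later → (E).
(A) is the only step now ready → (A).

(B) (F) (D) (G) (C) (E) (A)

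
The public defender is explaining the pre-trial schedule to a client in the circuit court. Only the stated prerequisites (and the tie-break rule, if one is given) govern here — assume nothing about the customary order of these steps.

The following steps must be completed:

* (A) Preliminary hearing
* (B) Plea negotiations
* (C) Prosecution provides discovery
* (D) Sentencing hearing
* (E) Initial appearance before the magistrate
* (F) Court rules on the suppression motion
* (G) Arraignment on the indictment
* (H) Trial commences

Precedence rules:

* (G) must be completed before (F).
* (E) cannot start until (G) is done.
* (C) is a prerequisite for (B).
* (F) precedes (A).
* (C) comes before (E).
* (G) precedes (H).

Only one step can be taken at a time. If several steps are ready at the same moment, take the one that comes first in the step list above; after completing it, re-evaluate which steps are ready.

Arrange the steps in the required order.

(C) → (B) → (D) → (G) → (E) → (F) → (A) → (H)

Nothing is required for (C), (D) and (G). (C) is listed earlier → (C) first.
(B) now also ready, so the ready set is {(B), (D), (G)}; (B) is listed earlier → (B).
Now (D) and (G) have their prerequisites met. (D) is listed earlier, so (D) next.
(G) is the only step now ready → (G).
Now (E), (F) and (H) have their prerequisites met. (E) is listed earlier, so (E) next.
Ready: (F) and (H). (F) is listed earlier → (F).
Ready: (A) and (H). (A) is listed earlier → (A).
(H) needed (G), now all done → (H).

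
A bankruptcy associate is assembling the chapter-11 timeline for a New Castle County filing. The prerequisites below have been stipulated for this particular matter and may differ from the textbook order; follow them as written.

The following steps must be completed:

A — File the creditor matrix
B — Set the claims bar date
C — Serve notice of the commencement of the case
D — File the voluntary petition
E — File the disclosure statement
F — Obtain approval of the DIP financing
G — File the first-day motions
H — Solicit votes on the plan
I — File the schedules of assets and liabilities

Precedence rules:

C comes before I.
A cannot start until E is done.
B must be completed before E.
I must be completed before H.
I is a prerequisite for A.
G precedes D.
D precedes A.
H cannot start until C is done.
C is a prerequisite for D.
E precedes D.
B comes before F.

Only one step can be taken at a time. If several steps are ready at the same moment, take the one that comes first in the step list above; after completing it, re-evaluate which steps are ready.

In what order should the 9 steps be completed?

B, C and G have no prerequisites; B is listed earlier, so B is first.
E and F now also ready, so the ready set is {C, E, F, G}; C is listed earlier → C.
Ready: E, F, G and I. E is listed earlier → E.
Now F, G and I have their prerequisites met. F is listed earlier, so F next.
G and I are both available; G is listed earlier → G.
D now also ready, so the ready set is {D, I}; D is listed earlier → D.
Next only I has its prerequisites met → I.
Ready: A and H. A is listed earlier → A.
That leaves H as the only ready step → H.

B C E F G D I A H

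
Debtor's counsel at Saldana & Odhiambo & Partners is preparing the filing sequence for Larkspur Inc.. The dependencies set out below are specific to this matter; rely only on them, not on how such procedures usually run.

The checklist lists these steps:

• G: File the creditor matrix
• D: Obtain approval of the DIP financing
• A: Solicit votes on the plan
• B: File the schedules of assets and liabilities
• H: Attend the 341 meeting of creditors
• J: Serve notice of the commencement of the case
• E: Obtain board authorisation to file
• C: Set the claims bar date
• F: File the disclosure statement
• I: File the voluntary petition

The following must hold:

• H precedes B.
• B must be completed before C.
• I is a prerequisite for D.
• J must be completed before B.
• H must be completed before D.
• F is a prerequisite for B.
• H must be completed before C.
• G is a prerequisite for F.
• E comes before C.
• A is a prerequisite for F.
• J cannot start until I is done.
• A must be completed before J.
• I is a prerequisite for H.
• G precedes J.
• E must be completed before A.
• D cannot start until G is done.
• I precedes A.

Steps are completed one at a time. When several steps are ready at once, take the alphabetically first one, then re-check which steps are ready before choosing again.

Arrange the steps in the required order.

E G I A F H D J B C

E, G and I have no prerequisites; E has the earlier label, so E is first.
Ready: G and I. G has the earlier label → G.
I is the only step now ready → I.
Ready: A and H. A has the earlier label → A.
F and J now also ready, so the ready set is {F, H, J}; F has the earlier label → F.
Now H and J have their prerequisites met. H has the earlier label, so H next.
Ready: D and J. D has the earlier label → D.
That leaves J as the only ready step → J.
B needed F, H and J, now all done → B.
That leaves C as the only ready step → C.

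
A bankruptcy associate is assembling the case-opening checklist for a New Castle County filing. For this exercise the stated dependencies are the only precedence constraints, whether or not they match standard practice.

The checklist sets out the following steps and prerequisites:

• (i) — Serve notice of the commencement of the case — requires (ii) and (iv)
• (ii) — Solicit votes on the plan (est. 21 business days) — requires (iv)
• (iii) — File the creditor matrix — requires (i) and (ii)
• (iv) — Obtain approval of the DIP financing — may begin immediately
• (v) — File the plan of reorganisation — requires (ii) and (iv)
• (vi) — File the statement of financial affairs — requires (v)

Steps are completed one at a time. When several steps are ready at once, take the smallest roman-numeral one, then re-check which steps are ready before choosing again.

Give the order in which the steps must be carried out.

Only (iv) has no prerequisites, so it is first.
Next only (ii) has its prerequisites met → (ii).
(i) and (v) are both available; (i) has the earlier label → (i).
(iii) and (v) are both available; (iii) has the earlier label → (iii).
(v) is the only step now ready → (v).
(vi) needed (v), now all done → (vi).

(iv), (ii), (i), (iii), (v), (vi)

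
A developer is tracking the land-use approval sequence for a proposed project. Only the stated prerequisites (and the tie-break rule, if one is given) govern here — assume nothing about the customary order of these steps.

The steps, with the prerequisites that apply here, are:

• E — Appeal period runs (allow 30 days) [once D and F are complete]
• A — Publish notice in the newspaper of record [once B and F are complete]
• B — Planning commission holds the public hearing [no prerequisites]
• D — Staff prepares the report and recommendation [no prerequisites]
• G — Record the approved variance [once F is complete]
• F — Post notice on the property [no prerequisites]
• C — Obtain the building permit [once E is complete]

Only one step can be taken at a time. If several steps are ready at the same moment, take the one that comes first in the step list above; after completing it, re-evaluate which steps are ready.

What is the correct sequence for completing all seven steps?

Nothing is required for B, D and F. B is listed earlier → B first.
D and F are both available; D is listed earlier → D.
That leaves F as the only ready step → F.
E, A and G are all available; E is listed earlier → E.
Now A, G and C have their prerequisites met. A is listed earlier, so A next.
Now G and C have their prerequisites met. G is listed earlier, so G next.
That leaves C as the only ready step → C.

B, D, F, E, A, G, C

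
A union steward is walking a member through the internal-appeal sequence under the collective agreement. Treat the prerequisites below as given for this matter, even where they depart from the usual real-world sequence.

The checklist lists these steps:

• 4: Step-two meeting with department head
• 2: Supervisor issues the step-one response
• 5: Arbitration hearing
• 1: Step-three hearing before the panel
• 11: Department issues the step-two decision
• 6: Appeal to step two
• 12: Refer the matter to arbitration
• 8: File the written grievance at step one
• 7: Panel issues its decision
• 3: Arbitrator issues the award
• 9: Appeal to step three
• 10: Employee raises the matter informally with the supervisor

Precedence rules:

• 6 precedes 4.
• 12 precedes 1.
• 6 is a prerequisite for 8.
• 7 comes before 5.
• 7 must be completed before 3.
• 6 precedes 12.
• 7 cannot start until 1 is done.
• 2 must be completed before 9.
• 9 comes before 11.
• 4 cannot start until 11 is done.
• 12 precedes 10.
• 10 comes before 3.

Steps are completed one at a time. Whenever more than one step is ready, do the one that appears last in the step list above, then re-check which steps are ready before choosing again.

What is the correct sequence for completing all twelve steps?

6 and 2 have no prerequisites; 6 is listed later, so 6 is first.
8, 12 and 2 are all available; 8 is listed later → 8.
Ready: 12 and 2. 12 is listed later → 12.
10, 1 and 2 are all available; 10 is listed later → 10.
Ready: 1 and 2. 1 is listed later → 1.
Ready: 7 and 2. 7 is listed later → 7.
3 and 5 now also ready, so the ready set is {3, 5, 2}; 3 is listed later → 3.
Ready: 5 and 2. 5 is listed later → 5.
Next only 2 has its prerequisites met → 2.
9 needed 2, now all done → 9.
Next only 11 has its prerequisites met → 11.
Next only 4 has its prerequisites met → 4.

6, 8, 12, 10, 1, 7, 3, 5, 2, 9, 11, 4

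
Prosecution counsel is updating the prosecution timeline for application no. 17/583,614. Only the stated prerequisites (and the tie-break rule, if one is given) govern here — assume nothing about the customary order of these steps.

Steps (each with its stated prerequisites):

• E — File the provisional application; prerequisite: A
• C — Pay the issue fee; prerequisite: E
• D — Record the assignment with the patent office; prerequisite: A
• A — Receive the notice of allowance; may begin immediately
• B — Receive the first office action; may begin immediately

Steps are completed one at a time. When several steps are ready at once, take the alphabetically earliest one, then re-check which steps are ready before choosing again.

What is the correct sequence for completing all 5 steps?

Nothing is required for A and B. A has the earlier label → A first.
D and E now also ready, so the ready set is {B, D, E}; B has the earlier label → B.
Ready: D and E. D has the earlier label → D.
E needed A, now all done → E.
C needed E, now all done → C.

A B D E C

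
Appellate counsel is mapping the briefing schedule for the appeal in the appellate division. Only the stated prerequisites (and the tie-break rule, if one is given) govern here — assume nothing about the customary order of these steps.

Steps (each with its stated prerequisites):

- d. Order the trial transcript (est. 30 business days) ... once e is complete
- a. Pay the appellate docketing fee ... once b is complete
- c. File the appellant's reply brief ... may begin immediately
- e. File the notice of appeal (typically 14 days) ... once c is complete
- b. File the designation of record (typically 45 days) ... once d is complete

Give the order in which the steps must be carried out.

c has no prerequisites → c first.
That leaves e as the only ready step → e.
d is the only step now ready → d.
b is the only step now ready → b.
That leaves a as the only ready step → a.

c e d b a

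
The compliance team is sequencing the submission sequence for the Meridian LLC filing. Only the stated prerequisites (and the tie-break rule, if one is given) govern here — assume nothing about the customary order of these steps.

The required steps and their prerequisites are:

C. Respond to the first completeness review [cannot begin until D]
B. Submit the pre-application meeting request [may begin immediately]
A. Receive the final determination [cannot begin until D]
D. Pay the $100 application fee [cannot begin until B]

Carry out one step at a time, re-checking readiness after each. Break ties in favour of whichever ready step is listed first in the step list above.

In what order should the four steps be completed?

B has no prerequisites → B first.
Next only D has its prerequisites met → D.
C and A are both available; C is listed earlier → C.
A needed D, now all done → A.

B, D, C, A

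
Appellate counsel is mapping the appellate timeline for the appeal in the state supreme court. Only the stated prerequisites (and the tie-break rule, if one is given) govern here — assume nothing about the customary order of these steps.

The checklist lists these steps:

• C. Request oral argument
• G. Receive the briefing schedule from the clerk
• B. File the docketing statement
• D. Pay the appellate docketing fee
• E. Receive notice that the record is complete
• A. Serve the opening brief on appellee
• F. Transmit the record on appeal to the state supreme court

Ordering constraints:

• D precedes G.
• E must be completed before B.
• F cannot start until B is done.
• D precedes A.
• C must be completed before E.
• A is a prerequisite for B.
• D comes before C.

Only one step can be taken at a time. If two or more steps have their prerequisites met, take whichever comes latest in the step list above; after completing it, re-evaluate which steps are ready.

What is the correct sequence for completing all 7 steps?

D has no prerequisites → D first.
A, G and C are all available; A is listed later → A.
G and C are both available; G is listed later → G.
C is the only step now ready → C.
E needed C, now all done → E.
Next only B has its prerequisites met → B.
Next only F has its prerequisites met → F.

D, A, G, C, E, B, F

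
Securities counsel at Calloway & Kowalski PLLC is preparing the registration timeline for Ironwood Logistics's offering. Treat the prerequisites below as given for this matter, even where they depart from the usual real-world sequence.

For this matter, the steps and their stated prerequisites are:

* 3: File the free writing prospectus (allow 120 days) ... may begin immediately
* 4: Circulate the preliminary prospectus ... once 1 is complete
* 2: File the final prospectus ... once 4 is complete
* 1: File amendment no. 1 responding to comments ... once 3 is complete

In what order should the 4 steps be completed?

3 1 4 2

Only 3 has no prerequisites, so it is first.
1 needed 3, now all done → 1.
Next only 4 has its prerequisites met → 4.
Next only 2 has its prerequisites met → 2.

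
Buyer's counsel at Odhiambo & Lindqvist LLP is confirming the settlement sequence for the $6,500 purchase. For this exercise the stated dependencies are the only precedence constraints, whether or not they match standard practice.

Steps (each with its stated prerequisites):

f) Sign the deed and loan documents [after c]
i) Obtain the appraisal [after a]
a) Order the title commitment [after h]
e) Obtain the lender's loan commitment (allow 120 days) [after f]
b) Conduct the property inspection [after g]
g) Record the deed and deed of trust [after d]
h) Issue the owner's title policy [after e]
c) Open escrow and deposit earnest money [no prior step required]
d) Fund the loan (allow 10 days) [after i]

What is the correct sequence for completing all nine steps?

Only c has no prerequisites, so it is first.
f needed c, now all done → f.
e is the only step now ready → e.
h is the only step now ready → h.
Next only a has its prerequisites met → a.
Next only i has its prerequisites met → i.
d is the only step now ready → d.
g needed d, now all done → g.
That leaves b as the only ready step → b.

c, f, e, h, a, i, d, g, b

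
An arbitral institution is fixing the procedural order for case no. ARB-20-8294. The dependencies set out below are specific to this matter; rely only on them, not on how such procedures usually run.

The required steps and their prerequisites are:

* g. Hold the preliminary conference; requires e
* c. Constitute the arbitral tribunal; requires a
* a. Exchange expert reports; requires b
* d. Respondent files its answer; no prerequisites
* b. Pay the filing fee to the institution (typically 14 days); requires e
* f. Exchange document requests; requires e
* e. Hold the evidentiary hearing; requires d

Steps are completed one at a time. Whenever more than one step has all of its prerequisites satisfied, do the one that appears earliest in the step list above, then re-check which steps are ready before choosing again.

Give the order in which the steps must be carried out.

d, e, g, b, a, c, f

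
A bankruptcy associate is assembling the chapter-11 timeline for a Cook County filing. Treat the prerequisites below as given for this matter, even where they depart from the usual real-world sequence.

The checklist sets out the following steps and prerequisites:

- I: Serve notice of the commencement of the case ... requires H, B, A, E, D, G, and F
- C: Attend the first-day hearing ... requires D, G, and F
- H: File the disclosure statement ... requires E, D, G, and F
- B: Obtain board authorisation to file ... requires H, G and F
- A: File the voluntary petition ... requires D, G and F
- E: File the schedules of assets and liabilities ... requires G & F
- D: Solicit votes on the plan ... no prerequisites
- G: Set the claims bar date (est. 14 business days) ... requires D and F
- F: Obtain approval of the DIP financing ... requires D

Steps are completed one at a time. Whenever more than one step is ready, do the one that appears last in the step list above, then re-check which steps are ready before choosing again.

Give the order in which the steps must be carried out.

D, F, G, E, A, H, B, C, I

Only D has no prerequisites, so it is first.
F needed D, now all done → F.
G needed F and D, now all done → G.
Ready: E, A and C. E is listed later → E.
H now also ready, so the ready set is {A, H, C}; A is listed later → A.
H and C are both available; H is listed later → H.
B now also ready, so the ready set is {B, C}; B is listed later → B.
I now also ready, so the ready set is {C, I}; C is listed later → C.
I needed F, G, D, E, A, B and H, now all done → I.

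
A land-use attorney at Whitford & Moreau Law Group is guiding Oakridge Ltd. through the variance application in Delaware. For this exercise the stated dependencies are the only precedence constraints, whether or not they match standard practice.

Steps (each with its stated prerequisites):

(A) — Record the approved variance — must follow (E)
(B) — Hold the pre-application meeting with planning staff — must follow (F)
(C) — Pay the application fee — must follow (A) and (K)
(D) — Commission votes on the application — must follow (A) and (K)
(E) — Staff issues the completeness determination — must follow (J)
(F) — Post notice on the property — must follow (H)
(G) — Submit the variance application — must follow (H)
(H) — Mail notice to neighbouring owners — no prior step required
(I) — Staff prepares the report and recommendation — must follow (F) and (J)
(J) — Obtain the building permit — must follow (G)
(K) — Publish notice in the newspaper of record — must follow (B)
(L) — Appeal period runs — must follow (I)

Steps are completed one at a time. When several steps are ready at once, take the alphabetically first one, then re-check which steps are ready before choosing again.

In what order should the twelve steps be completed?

(H) has no prerequisites → (H) first.
Now (F) and (G) have their prerequisites met. (F) has the earlier label, so (F) next.
(B) now also ready, so the ready set is {(B), (G)}; (B) has the earlier label → (B).
(G) and (K) are both available; (G) has the earlier label → (G).
(J) now also ready, so the ready set is {(J), (K)}; (J) has the earlier label → (J).
(E) and (I) now also ready, so the ready set is {(E), (I), (K)}; (E) has the earlier label → (E).
Ready: (A), (I) and (K). (A) has the earlier label → (A).
Ready: (I) and (K). (I) has the earlier label → (I).
(L) now also ready, so the ready set is {(K), (L)}; (K) has the earlier label → (K).
(C), (D) and (L) are all available; (C) has the earlier label → (C).
Ready: (D) and (L). (D) has the earlier label → (D).
(L) needed (I), now all done → (L).

(H), (F), (B), (G), (J), (E), (A), (I), (K), (C), (D), (L)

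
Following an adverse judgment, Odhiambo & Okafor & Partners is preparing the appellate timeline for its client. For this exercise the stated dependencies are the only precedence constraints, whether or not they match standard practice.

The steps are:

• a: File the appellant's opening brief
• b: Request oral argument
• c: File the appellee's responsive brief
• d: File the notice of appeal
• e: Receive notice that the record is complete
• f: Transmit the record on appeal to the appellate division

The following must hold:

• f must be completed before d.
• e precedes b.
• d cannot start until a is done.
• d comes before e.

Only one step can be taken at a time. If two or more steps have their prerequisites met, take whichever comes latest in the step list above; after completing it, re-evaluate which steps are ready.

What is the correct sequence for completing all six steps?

f, c and a have no prerequisites; f is listed later, so f is first.
Ready: c and a. c is listed later → c.
Next only a has its prerequisites met → a.
That leaves d as the only ready step → d.
That leaves e as the only ready step → e.
b needed e, now all done → b.

f, c, a, d, e, b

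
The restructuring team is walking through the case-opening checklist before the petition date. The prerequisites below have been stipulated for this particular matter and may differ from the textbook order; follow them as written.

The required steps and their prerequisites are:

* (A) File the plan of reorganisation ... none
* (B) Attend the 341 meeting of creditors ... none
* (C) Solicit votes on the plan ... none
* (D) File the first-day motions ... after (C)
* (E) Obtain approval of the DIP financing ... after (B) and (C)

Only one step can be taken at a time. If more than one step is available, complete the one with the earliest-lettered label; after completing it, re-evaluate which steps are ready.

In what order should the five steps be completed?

(A) (B) (C) (D) (E)

Nothing is required for (A), (B) and (C). (A) has the earlier label → (A) first.
(B) and (C) are both available; (B) has the earlier label → (B).
Next only (C) has its prerequisites met → (C).
Now (D) and (E) have their prerequisites met. (D) has the earlier label, so (D) next.
(E) needed (B) and (C), now all done → (E).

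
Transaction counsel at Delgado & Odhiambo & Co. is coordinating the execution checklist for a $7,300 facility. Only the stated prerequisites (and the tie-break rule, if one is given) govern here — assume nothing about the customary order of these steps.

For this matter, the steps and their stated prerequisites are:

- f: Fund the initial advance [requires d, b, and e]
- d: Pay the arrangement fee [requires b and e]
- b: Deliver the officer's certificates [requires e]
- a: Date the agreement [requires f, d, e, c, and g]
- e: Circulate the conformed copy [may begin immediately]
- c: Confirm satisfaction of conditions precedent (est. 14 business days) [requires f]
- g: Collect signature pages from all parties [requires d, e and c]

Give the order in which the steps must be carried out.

e has no prerequisites → e first.
b needed e, now all done → b.
Next only d has its prerequisites met → d.
f is the only step now ready → f.
c needed f, now all done → c.
g needed d, e and c, now all done → g.
That leaves a as the only ready step → a.

e → b → d → f → c → g → a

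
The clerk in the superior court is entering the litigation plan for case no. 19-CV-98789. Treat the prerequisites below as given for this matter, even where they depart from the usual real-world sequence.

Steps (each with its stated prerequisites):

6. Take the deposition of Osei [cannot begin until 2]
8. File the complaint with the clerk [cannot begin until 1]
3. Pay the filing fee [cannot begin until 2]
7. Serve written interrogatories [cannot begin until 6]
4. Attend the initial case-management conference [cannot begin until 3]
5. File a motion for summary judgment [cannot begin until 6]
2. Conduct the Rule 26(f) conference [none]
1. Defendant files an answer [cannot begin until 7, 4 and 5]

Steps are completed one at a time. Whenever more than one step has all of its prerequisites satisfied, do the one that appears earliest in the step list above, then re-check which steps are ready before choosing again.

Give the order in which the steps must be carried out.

2, 6, 3, 7, 4, 5, 1, 8

2 is the only step with nothing outstanding, so it goes first.
Ready: 6 and 3. 6 is listed earlier → 6.
Ready: 3, 7 and 5. 3 is listed earlier → 3.
7, 4 and 5 are all available; 7 is listed earlier → 7.
Now 4 and 5 have their prerequisites met. 4 is listed earlier, so 4 next.
5 needed 6, now all done → 5.
1 needed 7, 4 and 5, now all done → 1.
8 needed 1, now all done → 8.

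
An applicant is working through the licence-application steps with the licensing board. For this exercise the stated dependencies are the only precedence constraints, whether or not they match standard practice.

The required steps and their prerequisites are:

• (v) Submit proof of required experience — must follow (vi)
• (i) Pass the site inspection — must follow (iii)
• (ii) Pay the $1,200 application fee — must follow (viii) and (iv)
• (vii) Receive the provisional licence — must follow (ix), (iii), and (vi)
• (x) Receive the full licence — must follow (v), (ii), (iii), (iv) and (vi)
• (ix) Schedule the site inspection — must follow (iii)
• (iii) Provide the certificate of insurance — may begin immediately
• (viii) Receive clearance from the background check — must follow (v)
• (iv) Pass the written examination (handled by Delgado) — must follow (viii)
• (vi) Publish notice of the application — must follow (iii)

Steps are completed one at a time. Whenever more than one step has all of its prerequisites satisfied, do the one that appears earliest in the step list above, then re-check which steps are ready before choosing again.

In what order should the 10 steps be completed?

(iii) is the only step with nothing outstanding, so it goes first.
Now (i), (ix) and (vi) have their prerequisites met. (i) is listed earlier, so (i) next.
Ready: (ix) and (vi). (ix) is listed earlier → (ix).
Next only (vi) has its prerequisites met → (vi).
Ready: (v) and (vii). (v) is listed earlier → (v).
(viii) now also ready, so the ready set is {(vii), (viii)}; (vii) is listed earlier → (vii).
(viii) needed (v), now all done → (viii).
Next only (iv) has its prerequisites met → (iv).
(ii) needed (viii) and (iv), now all done → (ii).
(x) needed (v), (ii), (iii), (iv) and (vi), now all done → (x).

(iii) → (i) → (ix) → (vi) → (v) → (vii) → (viii) → (iv) → (ii) → (x)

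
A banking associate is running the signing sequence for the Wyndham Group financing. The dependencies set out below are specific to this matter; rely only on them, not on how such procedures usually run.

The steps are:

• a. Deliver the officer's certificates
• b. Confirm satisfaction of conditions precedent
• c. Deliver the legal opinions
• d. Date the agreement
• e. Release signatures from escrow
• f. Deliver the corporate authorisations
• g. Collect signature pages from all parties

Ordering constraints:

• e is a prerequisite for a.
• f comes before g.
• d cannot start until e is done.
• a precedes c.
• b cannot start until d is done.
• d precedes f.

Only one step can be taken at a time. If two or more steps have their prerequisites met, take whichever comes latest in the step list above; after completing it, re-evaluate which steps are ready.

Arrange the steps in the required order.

e is the only step with nothing outstanding, so it goes first.
d and a are both available; d is listed later → d.
f and b now also ready, so the ready set is {f, b, a}; f is listed later → f.
Ready: g, b and a. g is listed later → g.
b and a are both available; b is listed later → b.
a needed e, now all done → a.
c is the only step now ready → c.

e, d, f, g, b, a, c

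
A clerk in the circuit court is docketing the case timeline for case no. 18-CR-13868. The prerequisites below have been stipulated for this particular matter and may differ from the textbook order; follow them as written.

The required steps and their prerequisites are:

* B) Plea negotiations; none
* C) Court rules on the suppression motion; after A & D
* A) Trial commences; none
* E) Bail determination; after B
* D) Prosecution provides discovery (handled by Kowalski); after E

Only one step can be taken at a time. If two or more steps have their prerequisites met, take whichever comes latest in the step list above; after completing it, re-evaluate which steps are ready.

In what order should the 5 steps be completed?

A, B, E, D, C

A and B have no prerequisites; A is listed later, so A is first.
Next only B has its prerequisites met → B.
That leaves E as the only ready step → E.
D needed E, now all done → D.
C needed D and A, now all done → C.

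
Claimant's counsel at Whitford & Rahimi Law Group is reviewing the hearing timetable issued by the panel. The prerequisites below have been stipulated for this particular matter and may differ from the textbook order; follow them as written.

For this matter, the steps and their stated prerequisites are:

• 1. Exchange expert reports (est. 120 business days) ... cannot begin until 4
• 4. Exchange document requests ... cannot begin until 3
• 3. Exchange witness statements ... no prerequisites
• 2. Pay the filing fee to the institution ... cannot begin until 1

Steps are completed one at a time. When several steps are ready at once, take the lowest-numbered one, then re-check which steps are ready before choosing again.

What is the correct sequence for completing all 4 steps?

3, 4, 1, 2

3 is the only step with nothing outstanding, so it goes first.
Next only 4 has its prerequisites met → 4.
1 needed 4, now all done → 1.
2 is the only step now ready → 2.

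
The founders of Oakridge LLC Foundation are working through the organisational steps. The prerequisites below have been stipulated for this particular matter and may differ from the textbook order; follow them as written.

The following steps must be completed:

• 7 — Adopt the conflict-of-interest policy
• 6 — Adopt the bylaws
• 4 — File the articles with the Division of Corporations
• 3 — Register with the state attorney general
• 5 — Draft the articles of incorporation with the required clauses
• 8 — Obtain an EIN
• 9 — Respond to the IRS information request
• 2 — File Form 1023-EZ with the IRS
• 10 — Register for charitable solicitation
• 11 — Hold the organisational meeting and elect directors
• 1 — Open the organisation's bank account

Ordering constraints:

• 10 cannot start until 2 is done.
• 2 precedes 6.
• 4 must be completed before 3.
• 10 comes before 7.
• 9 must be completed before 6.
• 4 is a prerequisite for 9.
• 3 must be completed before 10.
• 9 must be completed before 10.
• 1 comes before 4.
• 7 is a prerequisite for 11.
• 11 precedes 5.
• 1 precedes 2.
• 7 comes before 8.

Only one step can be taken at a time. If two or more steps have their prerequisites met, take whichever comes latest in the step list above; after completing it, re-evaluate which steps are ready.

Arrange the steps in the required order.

1, 2, 4, 9, 3, 10, 6, 7, 11, 8, 5

1 has no prerequisites → 1 first.
Now 2 and 4 have their prerequisites met. 2 is listed later, so 2 next.
That leaves 4 as the only ready step → 4.
9 and 3 are both available; 9 is listed later → 9.
6 now also ready, so the ready set is {3, 6}; 3 is listed later → 3.
10 now also ready, so the ready set is {10, 6}; 10 is listed later → 10.
Now 6 and 7 have their prerequisites met. 6 is listed later, so 6 next.
7 is the only step now ready → 7.
Ready: 11 and 8. 11 is listed later → 11.
5 now also ready, so the ready set is {8, 5}; 8 is listed later → 8.
That leaves 5 as the only ready step → 5.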